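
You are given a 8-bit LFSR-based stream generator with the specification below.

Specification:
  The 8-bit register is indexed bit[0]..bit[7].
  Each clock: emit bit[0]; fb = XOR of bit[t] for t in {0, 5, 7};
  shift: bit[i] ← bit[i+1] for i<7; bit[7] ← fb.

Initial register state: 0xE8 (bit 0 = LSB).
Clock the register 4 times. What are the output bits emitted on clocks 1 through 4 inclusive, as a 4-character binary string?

reg_0 = 0xE8
clock 1: out=0, reg = 0x74
clock 2: out=0, reg = 0xBA
clock 3: out=0, reg = 0x5D
clock 4: out=1, reg = 0xAE

0001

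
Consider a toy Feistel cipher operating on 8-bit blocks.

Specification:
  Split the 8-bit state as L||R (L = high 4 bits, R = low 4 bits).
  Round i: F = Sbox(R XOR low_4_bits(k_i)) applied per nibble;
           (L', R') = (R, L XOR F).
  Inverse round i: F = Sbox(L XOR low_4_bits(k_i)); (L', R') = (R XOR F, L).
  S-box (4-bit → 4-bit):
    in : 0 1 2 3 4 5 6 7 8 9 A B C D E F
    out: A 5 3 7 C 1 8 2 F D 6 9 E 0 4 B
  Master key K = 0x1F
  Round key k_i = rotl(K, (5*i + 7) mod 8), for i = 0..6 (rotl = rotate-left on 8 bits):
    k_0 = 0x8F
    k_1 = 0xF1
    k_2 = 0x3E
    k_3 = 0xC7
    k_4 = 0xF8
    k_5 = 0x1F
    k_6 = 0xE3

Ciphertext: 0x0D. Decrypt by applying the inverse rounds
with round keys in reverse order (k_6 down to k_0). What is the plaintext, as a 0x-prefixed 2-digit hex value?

s_0 = ciphertext = 0x0D
s_1 = InvRound(s_0, k_6) = 0xA0
s_2 = InvRound(s_1, k_5) = 0x1A
s_3 = InvRound(s_2, k_4) = 0x71
s_4 = InvRound(s_3, k_3) = 0xB7
s_5 = InvRound(s_4, k_2) = 0x6B
s_6 = InvRound(s_5, k_1) = 0x96
s_7 = InvRound(s_6, k_0) = 0xE9

0xE9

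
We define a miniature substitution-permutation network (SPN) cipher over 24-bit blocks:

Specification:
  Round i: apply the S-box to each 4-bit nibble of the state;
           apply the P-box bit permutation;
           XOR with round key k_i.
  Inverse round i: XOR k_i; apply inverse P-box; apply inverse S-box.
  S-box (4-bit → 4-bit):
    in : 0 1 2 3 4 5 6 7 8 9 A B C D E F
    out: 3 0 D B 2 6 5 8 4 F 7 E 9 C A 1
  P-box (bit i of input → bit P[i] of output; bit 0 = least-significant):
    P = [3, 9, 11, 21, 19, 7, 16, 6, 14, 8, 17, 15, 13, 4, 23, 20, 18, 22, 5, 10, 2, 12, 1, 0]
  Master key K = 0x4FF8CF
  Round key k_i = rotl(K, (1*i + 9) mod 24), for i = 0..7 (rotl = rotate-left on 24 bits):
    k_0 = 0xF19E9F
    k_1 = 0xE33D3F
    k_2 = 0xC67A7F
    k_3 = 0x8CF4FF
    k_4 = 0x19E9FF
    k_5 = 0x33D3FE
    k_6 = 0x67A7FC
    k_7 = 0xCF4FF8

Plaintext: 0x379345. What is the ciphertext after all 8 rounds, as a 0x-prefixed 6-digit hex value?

0xB4AE06

s_0 = plaintext = 0x379345
s_1 = Round(s_0, k_0) = 0x61610A
s_2 = Round(s_1, k_1) = 0x6B17B1
s_3 = Round(s_2, k_2) = 0x87FE99
s_4 = Round(s_3, k_3) = 0xA55B35
s_5 = Round(s_4, k_4) = 0xD37209
s_6 = Round(s_5, k_5) = 0x4D1D75
s_7 = Round(s_6, k_6) = 0x65399C
s_8 = Round(s_7, k_7) = 0xB4AE06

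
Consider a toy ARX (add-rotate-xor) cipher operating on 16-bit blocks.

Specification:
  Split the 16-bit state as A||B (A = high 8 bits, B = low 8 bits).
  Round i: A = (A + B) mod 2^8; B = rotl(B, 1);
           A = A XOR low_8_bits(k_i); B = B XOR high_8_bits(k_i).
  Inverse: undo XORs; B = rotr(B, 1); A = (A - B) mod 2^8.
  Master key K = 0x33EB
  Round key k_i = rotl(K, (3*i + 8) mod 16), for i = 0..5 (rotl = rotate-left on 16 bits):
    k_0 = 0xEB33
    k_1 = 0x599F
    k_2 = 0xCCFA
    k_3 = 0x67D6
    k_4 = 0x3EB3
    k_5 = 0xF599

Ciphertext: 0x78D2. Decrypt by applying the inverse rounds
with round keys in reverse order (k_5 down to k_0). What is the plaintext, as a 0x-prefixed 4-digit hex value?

s_0 = ciphertext = 0x78D2
s_1 = InvRound(s_0, k_5) = 0x4E93
s_2 = InvRound(s_1, k_4) = 0x27D6
s_3 = InvRound(s_2, k_3) = 0x19D8
s_4 = InvRound(s_3, k_2) = 0xD90A
s_5 = InvRound(s_4, k_1) = 0x9DA9
s_6 = InvRound(s_5, k_0) = 0x8D21

0x8D21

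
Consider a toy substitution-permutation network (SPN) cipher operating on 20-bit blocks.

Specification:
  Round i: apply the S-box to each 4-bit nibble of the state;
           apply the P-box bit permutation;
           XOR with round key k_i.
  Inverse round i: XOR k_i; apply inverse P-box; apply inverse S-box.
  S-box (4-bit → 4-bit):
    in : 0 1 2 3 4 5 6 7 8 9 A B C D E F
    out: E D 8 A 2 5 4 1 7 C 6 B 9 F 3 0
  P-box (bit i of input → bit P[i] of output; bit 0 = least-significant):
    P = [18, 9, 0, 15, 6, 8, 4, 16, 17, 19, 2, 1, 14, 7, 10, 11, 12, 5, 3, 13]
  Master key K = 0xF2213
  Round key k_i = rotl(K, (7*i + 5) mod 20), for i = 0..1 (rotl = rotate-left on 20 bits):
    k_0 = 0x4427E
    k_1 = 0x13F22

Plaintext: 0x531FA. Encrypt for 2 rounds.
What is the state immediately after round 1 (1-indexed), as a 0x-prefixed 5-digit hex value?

0x658F1

s_0 = plaintext = 0x531FA
s_1 = Round(s_0, k_0) = 0x658F1
s_2 = Round(s_1, k_1) = 0xFFB2F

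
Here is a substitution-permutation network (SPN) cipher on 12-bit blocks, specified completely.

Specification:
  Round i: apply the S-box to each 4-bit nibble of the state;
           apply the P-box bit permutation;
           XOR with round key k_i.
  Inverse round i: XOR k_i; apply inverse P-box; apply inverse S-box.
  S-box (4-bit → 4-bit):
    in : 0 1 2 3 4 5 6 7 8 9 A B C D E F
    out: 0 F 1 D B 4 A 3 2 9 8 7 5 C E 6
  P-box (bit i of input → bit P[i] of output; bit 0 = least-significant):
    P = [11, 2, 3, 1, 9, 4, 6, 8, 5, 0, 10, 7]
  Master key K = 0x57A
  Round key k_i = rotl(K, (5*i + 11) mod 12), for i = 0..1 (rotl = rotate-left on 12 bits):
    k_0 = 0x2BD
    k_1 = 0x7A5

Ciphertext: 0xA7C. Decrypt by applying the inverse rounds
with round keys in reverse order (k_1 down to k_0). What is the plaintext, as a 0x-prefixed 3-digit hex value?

s_0 = ciphertext = 0xA7C
s_1 = InvRound(s_0, k_1) = 0xEEC
s_2 = InvRound(s_1, k_0) = 0xFF2

0xFF2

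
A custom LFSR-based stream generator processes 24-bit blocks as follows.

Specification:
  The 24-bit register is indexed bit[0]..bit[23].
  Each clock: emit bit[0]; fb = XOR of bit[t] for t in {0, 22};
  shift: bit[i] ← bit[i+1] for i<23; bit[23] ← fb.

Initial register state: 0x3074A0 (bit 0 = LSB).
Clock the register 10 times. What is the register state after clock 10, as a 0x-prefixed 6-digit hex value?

reg_0 = 0x3074A0
clock 1: out=0, reg = 0x183A50
clock 2: out=0, reg = 0x0C1D28
clock 3: out=0, reg = 0x060E94
clock 4: out=0, reg = 0x03074A
clock 5: out=0, reg = 0x0183A5
clock 6: out=1, reg = 0x80C1D2
clock 7: out=0, reg = 0x4060E9
clock 8: out=1, reg = 0x203074
clock 9: out=0, reg = 0x10183A
clock 10: out=0, reg = 0x080C1D

0x080C1D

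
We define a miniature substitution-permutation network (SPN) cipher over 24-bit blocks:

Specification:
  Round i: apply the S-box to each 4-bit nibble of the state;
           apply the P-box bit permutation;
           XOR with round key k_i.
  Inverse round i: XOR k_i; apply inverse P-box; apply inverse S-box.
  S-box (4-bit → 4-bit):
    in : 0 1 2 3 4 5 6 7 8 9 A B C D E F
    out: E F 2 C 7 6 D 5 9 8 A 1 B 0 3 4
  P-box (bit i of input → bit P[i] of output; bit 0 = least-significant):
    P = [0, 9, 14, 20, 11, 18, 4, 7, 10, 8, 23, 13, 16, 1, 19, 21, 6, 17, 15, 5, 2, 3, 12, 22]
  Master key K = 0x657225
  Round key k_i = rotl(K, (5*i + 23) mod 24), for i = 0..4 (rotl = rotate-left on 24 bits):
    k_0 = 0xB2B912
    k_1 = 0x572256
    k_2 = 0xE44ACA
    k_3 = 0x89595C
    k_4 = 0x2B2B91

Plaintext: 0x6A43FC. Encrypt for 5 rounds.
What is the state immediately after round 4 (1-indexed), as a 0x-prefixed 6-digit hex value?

s_0 = plaintext = 0x6A43FC
s_1 = Round(s_0, k_0) = 0x698B25
s_2 = Round(s_1, k_1) = 0x327472
s_3 = Round(s_2, k_2) = 0x2F55DA
s_4 = Round(s_3, k_3) = 0x11DA56
s_5 = Round(s_4, k_4) = 0x7DDAEC

0x11DA56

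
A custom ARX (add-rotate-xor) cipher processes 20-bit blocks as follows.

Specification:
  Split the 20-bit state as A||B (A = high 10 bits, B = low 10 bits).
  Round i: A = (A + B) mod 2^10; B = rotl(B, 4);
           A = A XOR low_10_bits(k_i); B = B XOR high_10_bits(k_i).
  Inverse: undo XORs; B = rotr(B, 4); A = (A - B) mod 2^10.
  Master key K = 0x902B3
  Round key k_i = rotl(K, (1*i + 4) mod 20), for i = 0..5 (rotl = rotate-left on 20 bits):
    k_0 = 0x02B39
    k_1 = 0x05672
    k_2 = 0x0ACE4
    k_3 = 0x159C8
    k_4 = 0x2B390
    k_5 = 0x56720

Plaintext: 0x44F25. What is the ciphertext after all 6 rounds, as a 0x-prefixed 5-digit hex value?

0x5EA35

s_0 = plaintext = 0x44F25
s_1 = Round(s_0, k_0) = 0xC0656
s_2 = Round(s_1, k_1) = 0xC957C
s_3 = Round(s_2, k_2) = 0x117EE
s_4 = Round(s_3, k_3) = 0x7EEB9
s_5 = Round(s_4, k_4) = 0xC9336
s_6 = Round(s_5, k_5) = 0x5EA35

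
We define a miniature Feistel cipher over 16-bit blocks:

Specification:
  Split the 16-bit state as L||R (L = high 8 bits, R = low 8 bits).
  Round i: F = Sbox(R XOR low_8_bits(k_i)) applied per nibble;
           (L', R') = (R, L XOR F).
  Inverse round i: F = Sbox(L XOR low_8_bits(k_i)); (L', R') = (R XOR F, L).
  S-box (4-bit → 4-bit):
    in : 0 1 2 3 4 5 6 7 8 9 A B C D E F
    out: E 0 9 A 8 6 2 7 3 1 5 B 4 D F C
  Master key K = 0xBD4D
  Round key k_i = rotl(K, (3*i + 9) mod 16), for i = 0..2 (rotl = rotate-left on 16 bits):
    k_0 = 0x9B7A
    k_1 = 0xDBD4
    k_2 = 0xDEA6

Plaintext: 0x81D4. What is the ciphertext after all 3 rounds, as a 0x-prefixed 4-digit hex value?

0x31C9

s_0 = plaintext = 0x81D4
s_1 = Round(s_0, k_0) = 0xD4DE
s_2 = Round(s_1, k_1) = 0xDE31
s_3 = Round(s_2, k_2) = 0x31C9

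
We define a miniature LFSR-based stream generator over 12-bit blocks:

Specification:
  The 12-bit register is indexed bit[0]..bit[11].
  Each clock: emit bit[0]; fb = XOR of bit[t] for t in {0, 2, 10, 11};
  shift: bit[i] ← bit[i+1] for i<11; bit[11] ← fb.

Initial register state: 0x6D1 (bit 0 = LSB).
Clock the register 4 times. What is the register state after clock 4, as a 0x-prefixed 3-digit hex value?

0xC6D

reg_0 = 0x6D1
clock 1: out=1, reg = 0x368
clock 2: out=0, reg = 0x1B4
clock 3: out=0, reg = 0x8DA
clock 4: out=0, reg = 0xC6D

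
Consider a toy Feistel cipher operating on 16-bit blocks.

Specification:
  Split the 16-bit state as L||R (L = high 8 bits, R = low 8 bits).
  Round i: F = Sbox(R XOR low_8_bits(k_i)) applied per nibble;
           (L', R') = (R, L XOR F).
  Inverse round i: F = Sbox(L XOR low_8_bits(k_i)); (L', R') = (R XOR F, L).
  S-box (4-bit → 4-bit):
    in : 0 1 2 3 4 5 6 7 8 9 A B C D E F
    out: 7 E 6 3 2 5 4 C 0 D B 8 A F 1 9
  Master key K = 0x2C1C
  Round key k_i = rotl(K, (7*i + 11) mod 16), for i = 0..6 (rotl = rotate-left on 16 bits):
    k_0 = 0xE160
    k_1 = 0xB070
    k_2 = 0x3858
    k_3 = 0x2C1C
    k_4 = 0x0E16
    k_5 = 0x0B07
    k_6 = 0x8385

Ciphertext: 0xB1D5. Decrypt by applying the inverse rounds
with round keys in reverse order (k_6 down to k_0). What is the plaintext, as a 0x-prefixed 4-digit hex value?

0x190A

s_0 = ciphertext = 0xB1D5
s_1 = InvRound(s_0, k_6) = 0xE7B1
s_2 = InvRound(s_1, k_5) = 0xA6E7
s_3 = InvRound(s_2, k_4) = 0x60A6
s_4 = InvRound(s_3, k_3) = 0x6C60
s_5 = InvRound(s_4, k_2) = 0x526C
s_6 = InvRound(s_5, k_1) = 0x0A52
s_7 = InvRound(s_6, k_0) = 0x190A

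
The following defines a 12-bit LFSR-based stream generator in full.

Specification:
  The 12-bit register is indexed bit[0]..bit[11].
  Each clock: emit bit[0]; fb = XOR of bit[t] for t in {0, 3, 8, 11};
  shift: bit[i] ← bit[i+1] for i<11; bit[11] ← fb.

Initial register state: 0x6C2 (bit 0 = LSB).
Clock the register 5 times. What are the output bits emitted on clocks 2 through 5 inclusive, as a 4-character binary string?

reg_0 = 0x6C2
clock 1: out=0, reg = 0x361
clock 2: out=1, reg = 0x1B0
clock 3: out=0, reg = 0x8D8
clock 4: out=0, reg = 0x46C
clock 5: out=0, reg = 0xA36

1000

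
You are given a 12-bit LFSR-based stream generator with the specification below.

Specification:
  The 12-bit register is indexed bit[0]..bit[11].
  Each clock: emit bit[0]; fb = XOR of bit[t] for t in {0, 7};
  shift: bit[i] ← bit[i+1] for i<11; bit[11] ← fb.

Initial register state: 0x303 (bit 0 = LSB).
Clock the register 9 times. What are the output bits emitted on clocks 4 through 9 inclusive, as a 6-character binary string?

000001

reg_0 = 0x303
clock 1: out=1, reg = 0x981
clock 2: out=1, reg = 0x4C0
clock 3: out=0, reg = 0xA60
clock 4: out=0, reg = 0x530
clock 5: out=0, reg = 0x298
clock 6: out=0, reg = 0x94C
clock 7: out=0, reg = 0x4A6
clock 8: out=0, reg = 0xA53
clock 9: out=1, reg = 0xD29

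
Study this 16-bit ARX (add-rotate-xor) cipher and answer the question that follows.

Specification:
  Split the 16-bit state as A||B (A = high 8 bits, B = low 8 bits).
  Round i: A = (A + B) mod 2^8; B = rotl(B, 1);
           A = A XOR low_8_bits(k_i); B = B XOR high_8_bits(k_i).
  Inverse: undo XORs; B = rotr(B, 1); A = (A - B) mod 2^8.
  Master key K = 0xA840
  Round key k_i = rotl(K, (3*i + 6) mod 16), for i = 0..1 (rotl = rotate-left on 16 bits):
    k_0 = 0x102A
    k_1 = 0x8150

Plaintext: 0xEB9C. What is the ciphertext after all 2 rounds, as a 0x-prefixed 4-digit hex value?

0x86D3

s_0 = plaintext = 0xEB9C
s_1 = Round(s_0, k_0) = 0xAD29
s_2 = Round(s_1, k_1) = 0x86D3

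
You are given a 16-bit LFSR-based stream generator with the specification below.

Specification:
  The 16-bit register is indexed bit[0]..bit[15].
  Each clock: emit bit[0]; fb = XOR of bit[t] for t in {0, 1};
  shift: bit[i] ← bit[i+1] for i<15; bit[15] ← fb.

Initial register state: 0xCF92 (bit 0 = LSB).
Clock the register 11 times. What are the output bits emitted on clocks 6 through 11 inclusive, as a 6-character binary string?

reg_0 = 0xCF92
clock 1: out=0, reg = 0xE7C9
clock 2: out=1, reg = 0xF3E4
clock 3: out=0, reg = 0x79F2
clock 4: out=0, reg = 0xBCF9
clock 5: out=1, reg = 0xDE7C
clock 6: out=0, reg = 0x6F3E
clock 7: out=0, reg = 0xB79F
clock 8: out=1, reg = 0x5BCF
clock 9: out=1, reg = 0x2DE7
clock 10: out=1, reg = 0x16F3
clock 11: out=1, reg = 0x0B79

001111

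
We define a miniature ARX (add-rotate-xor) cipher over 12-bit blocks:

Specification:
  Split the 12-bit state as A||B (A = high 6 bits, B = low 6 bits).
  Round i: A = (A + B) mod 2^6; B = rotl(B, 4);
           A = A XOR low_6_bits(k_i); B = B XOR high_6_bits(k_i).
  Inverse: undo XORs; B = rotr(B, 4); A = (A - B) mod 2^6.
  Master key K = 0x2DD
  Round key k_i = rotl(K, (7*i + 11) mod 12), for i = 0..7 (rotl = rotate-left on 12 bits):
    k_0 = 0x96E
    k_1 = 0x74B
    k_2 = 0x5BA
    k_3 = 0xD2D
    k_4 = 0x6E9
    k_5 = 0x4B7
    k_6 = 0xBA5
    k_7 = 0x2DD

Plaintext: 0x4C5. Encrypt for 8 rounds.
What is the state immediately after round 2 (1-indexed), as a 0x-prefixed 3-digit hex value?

s_0 = plaintext = 0x4C5
s_1 = Round(s_0, k_0) = 0xDB4
s_2 = Round(s_1, k_1) = 0x850
s_3 = Round(s_2, k_2) = 0x2D2
s_4 = Round(s_3, k_3) = 0xC10
s_5 = Round(s_4, k_4) = 0xA5F
s_6 = Round(s_5, k_5) = 0xFE5
s_7 = Round(s_6, k_6) = 0x077
s_8 = Round(s_7, k_7) = 0x976

0x850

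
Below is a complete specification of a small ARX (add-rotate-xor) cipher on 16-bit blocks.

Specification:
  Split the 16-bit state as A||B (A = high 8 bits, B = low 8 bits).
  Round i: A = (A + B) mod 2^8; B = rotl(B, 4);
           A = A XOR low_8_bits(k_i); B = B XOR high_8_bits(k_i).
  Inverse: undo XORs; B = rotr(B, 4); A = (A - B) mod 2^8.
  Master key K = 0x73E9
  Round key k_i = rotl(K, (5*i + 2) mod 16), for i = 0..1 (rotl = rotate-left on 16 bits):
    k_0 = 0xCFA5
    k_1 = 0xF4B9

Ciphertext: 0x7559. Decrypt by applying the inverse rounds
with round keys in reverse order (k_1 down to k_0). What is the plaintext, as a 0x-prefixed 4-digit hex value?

s_0 = ciphertext = 0x7559
s_1 = InvRound(s_0, k_1) = 0xF2DA
s_2 = InvRound(s_1, k_0) = 0x0651

0x0651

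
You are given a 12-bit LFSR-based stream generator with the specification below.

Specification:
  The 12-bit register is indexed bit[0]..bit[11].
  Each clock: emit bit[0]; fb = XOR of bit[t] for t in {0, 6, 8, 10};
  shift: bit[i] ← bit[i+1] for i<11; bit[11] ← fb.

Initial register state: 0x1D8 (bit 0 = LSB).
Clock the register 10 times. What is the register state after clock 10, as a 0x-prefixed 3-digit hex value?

reg_0 = 0x1D8
clock 1: out=0, reg = 0x0EC
clock 2: out=0, reg = 0x876
clock 3: out=0, reg = 0xC3B
clock 4: out=1, reg = 0x61D
clock 5: out=1, reg = 0x30E
clock 6: out=0, reg = 0x987
clock 7: out=1, reg = 0x4C3
clock 8: out=1, reg = 0xA61
clock 9: out=1, reg = 0x530
clock 10: out=0, reg = 0x298

0x298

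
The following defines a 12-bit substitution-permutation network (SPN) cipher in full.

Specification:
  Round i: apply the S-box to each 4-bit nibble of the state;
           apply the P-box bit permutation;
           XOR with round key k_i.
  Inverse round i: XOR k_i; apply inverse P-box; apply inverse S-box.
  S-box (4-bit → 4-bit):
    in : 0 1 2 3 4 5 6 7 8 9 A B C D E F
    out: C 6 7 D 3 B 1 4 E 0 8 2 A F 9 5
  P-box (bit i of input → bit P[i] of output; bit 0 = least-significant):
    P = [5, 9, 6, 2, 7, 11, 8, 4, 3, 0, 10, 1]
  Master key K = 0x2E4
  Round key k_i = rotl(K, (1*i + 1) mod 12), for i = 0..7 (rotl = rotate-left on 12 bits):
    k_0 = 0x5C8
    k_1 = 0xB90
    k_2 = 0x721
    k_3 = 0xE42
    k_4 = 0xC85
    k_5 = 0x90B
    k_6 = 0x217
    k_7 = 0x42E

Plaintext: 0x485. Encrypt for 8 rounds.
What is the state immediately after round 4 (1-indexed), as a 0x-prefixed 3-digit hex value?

0xA6B

s_0 = plaintext = 0x485
s_1 = Round(s_0, k_0) = 0xEF5
s_2 = Round(s_1, k_1) = 0x83E
s_3 = Round(s_2, k_2) = 0x296
s_4 = Round(s_3, k_3) = 0xA6B
s_5 = Round(s_4, k_4) = 0xE07
s_6 = Round(s_5, k_5) = 0x851
s_7 = Round(s_6, k_6) = 0xCC4
s_8 = Round(s_7, k_7) = 0xE1D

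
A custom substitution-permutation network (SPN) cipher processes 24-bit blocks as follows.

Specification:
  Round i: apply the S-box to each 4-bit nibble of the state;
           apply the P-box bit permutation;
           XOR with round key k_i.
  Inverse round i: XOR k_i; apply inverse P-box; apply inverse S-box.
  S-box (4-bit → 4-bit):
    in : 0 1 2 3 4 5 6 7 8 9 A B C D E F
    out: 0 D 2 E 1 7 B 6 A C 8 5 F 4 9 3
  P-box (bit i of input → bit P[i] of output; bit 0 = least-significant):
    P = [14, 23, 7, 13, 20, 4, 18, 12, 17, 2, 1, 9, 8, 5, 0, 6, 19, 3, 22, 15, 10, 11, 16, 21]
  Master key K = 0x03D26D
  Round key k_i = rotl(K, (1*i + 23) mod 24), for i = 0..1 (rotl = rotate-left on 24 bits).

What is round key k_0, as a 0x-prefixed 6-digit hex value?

0x81E936

K = 0x03D26D
k_0 = rotl(K, (1*0+23) mod 24) = rotl(K, 23) = 0x81E936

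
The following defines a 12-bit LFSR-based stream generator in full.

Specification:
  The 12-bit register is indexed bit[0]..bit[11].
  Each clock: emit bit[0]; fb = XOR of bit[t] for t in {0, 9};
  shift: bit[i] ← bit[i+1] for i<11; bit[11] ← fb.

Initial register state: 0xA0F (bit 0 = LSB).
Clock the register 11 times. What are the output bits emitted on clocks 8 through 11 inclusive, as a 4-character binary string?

reg_0 = 0xA0F
clock 1: out=1, reg = 0x507
clock 2: out=1, reg = 0xA83
clock 3: out=1, reg = 0x541
clock 4: out=1, reg = 0xAA0
clock 5: out=0, reg = 0xD50
clock 6: out=0, reg = 0x6A8
clock 7: out=0, reg = 0xB54
clock 8: out=0, reg = 0xDAA
clock 9: out=0, reg = 0x6D5
clock 10: out=1, reg = 0x36A
clock 11: out=0, reg = 0x9B5

0010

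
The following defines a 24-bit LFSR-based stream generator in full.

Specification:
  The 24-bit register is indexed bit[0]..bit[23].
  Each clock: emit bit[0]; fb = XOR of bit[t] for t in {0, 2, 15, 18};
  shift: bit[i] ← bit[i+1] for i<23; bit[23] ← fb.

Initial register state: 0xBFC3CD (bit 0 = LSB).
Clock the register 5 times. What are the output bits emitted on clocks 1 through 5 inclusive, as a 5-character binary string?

reg_0 = 0xBFC3CD
clock 1: out=1, reg = 0x5FE1E6
clock 2: out=0, reg = 0xAFF0F3
clock 3: out=1, reg = 0xD7F879
clock 4: out=1, reg = 0xEBFC3C
clock 5: out=0, reg = 0x75FE1E

10110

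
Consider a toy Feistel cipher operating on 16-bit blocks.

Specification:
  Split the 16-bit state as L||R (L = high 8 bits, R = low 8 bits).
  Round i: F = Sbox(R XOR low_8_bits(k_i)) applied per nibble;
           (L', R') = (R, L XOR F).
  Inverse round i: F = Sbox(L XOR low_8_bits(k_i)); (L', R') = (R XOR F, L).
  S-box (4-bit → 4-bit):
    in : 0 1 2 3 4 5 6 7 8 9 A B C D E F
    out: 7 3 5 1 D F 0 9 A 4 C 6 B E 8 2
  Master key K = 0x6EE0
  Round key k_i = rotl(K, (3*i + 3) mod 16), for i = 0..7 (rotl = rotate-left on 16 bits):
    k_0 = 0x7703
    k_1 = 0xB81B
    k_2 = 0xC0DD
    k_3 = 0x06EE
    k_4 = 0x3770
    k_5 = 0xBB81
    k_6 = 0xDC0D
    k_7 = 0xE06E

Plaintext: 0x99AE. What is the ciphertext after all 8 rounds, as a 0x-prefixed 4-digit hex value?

0xECB2

s_0 = plaintext = 0x99AE
s_1 = Round(s_0, k_0) = 0xAE57
s_2 = Round(s_1, k_1) = 0x5775
s_3 = Round(s_2, k_2) = 0x759D
s_4 = Round(s_3, k_3) = 0x9DE4
s_5 = Round(s_4, k_4) = 0xE4D0
s_6 = Round(s_5, k_5) = 0xD017
s_7 = Round(s_6, k_6) = 0x17EC
s_8 = Round(s_7, k_7) = 0xECB2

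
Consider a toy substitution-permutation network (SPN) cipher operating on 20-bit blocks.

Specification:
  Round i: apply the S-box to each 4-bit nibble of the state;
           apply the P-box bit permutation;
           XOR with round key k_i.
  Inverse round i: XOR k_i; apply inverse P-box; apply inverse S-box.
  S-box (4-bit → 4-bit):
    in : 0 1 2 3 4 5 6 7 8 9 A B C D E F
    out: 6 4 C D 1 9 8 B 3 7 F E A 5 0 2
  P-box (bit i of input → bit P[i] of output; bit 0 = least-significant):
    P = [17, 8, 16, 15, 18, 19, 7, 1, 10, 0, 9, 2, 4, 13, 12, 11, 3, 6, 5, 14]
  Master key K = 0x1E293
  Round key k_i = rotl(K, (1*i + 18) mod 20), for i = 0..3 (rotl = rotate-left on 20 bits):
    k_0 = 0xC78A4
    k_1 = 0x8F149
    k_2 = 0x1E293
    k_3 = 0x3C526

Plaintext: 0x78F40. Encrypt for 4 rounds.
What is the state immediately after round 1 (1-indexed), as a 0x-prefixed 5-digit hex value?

s_0 = plaintext = 0x78F40
s_1 = Round(s_0, k_0) = 0x919FD
s_2 = Round(s_1, k_1) = 0x3E720
s_3 = Round(s_2, k_2) = 0x0A73C
s_4 = Round(s_3, k_3) = 0x778D1

0x919FD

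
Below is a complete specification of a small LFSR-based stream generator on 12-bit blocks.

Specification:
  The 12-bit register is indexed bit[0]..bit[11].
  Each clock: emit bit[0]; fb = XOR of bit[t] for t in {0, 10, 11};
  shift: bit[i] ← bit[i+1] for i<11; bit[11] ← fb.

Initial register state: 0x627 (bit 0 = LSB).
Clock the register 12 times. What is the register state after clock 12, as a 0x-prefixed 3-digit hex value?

reg_0 = 0x627
clock 1: out=1, reg = 0x313
clock 2: out=1, reg = 0x989
clock 3: out=1, reg = 0x4C4
clock 4: out=0, reg = 0xA62
clock 5: out=0, reg = 0xD31
clock 6: out=1, reg = 0xE98
clock 7: out=0, reg = 0x74C
clock 8: out=0, reg = 0xBA6
clock 9: out=0, reg = 0xDD3
clock 10: out=1, reg = 0xEE9
clock 11: out=1, reg = 0xF74
clock 12: out=0, reg = 0x7BA

0x7BA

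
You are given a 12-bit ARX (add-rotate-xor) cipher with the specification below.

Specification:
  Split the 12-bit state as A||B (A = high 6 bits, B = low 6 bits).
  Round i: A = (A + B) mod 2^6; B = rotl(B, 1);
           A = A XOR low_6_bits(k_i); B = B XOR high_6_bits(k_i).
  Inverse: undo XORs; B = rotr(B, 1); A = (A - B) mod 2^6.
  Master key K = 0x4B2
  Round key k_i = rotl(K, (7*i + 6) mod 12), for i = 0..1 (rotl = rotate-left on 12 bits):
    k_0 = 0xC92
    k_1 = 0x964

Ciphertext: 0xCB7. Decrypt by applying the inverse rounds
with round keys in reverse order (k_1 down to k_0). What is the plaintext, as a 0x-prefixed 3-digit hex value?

s_0 = ciphertext = 0xCB7
s_1 = InvRound(s_0, k_1) = 0x349
s_2 = InvRound(s_1, k_0) = 0x8BD

0x8BD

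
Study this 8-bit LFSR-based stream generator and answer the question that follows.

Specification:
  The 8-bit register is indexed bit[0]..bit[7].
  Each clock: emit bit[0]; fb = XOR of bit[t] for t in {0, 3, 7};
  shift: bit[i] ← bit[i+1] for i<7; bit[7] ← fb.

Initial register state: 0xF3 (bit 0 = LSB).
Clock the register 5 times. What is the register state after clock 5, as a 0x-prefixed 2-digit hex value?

0x27

reg_0 = 0xF3
clock 1: out=1, reg = 0x79
clock 2: out=1, reg = 0x3C
clock 3: out=0, reg = 0x9E
clock 4: out=0, reg = 0x4F
clock 5: out=1, reg = 0x27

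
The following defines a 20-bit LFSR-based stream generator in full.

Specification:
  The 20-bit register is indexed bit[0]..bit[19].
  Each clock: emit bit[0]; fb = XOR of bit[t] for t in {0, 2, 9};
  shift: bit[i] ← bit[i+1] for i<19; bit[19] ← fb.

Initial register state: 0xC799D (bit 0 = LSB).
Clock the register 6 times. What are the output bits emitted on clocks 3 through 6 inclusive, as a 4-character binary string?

reg_0 = 0xC799D
clock 1: out=1, reg = 0x63CCE
clock 2: out=0, reg = 0xB1E67
clock 3: out=1, reg = 0xD8F33
clock 4: out=1, reg = 0x6C799
clock 5: out=1, reg = 0x363CC
clock 6: out=0, reg = 0x1B1E6

1110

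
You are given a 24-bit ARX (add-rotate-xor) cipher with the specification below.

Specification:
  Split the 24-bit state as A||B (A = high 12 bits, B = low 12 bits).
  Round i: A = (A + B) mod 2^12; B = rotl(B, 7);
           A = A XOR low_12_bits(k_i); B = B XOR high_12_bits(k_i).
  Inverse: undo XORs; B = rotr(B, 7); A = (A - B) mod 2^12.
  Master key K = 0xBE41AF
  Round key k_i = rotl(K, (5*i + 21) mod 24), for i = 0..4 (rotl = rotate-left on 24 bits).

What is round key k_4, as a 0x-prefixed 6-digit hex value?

0x5F7C83

K = 0xBE41AF
k_0 = rotl(K, (5*0+21) mod 24) = rotl(K, 21) = 0xF7C835
k_1 = rotl(K, (5*1+21) mod 24) = rotl(K, 2) = 0xF906BE
k_2 = rotl(K, (5*2+21) mod 24) = rotl(K, 7) = 0x20D7DF
k_3 = rotl(K, (5*3+21) mod 24) = rotl(K, 12) = 0x1AFBE4
k_4 = rotl(K, (5*4+21) mod 24) = rotl(K, 17) = 0x5F7C83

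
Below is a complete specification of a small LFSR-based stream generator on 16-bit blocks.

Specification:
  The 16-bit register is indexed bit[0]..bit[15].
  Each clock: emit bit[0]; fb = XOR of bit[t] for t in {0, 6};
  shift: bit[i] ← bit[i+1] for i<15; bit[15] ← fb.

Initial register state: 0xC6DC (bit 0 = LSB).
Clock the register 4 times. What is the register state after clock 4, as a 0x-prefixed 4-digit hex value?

reg_0 = 0xC6DC
clock 1: out=0, reg = 0xE36E
clock 2: out=0, reg = 0xF1B7
clock 3: out=1, reg = 0xF8DB
clock 4: out=1, reg = 0x7C6D

0x7C6D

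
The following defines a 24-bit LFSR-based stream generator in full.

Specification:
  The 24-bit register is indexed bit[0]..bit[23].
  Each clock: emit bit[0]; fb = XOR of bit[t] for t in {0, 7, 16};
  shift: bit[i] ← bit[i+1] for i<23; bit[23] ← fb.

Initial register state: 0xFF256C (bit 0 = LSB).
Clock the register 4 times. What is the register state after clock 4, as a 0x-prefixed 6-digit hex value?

0x9FF256

reg_0 = 0xFF256C
clock 1: out=0, reg = 0xFF92B6
clock 2: out=0, reg = 0x7FC95B
clock 3: out=1, reg = 0x3FE4AD
clock 4: out=1, reg = 0x9FF256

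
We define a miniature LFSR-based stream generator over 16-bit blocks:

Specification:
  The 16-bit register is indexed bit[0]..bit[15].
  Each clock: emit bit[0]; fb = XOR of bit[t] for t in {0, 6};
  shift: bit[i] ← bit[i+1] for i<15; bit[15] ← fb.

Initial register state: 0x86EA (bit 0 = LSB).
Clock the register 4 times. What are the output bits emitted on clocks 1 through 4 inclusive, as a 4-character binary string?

0101

reg_0 = 0x86EA
clock 1: out=0, reg = 0xC375
clock 2: out=1, reg = 0x61BA
clock 3: out=0, reg = 0x30DD
clock 4: out=1, reg = 0x186E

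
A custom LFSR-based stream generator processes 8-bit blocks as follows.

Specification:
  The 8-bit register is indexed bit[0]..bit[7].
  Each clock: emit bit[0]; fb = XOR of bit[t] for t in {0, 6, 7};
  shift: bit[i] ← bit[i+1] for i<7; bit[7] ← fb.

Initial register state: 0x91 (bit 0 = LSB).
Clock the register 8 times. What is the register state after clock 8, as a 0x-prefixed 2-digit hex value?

reg_0 = 0x91
clock 1: out=1, reg = 0x48
clock 2: out=0, reg = 0xA4
clock 3: out=0, reg = 0xD2
clock 4: out=0, reg = 0x69
clock 5: out=1, reg = 0x34
clock 6: out=0, reg = 0x1A
clock 7: out=0, reg = 0x0D
clock 8: out=1, reg = 0x86

0x86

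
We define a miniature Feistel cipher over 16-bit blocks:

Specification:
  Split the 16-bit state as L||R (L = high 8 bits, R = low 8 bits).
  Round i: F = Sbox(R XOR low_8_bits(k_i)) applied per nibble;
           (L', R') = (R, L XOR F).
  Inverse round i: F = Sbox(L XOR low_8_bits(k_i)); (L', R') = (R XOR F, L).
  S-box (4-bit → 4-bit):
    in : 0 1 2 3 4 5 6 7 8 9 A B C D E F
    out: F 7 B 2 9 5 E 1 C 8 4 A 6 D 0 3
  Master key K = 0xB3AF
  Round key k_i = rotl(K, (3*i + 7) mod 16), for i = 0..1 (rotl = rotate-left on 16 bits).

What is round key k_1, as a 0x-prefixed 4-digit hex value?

K = 0xB3AF
k_0 = rotl(K, (3*0+7) mod 16) = rotl(K, 7) = 0xD7D9
k_1 = rotl(K, (3*1+7) mod 16) = rotl(K, 10) = 0xBECE

0xBECE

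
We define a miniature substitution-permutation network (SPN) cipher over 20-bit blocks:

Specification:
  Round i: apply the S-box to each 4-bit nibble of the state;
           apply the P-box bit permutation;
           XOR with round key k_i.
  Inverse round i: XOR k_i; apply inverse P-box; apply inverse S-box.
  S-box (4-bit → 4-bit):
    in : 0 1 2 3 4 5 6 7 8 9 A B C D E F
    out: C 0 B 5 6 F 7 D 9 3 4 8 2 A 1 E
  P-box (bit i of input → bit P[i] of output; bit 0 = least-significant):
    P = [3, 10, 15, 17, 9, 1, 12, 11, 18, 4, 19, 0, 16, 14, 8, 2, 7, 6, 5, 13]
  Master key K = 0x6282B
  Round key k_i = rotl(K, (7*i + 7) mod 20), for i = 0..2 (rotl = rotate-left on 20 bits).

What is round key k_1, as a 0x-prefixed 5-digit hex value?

0xAD8A0

K = 0x6282B
k_0 = rotl(K, (7*0+7) mod 20) = rotl(K, 7) = 0x415B1
k_1 = rotl(K, (7*1+7) mod 20) = rotl(K, 14) = 0xAD8A0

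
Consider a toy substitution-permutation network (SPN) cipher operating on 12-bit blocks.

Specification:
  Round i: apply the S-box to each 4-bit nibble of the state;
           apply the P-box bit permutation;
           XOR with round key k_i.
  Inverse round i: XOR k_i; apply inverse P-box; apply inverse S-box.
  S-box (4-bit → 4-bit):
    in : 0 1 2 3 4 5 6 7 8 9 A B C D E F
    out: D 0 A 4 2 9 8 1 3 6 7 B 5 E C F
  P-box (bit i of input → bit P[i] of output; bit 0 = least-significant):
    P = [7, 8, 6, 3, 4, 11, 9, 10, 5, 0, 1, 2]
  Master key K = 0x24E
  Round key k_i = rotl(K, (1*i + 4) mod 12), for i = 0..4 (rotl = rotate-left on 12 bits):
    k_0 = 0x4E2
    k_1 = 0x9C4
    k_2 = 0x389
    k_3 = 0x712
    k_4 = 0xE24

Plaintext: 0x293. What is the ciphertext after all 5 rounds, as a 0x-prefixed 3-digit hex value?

0xA3B

s_0 = plaintext = 0x293
s_1 = Round(s_0, k_0) = 0xEA7
s_2 = Round(s_1, k_1) = 0x352
s_3 = Round(s_2, k_2) = 0x693
s_4 = Round(s_3, k_3) = 0xD56
s_5 = Round(s_4, k_4) = 0xA3B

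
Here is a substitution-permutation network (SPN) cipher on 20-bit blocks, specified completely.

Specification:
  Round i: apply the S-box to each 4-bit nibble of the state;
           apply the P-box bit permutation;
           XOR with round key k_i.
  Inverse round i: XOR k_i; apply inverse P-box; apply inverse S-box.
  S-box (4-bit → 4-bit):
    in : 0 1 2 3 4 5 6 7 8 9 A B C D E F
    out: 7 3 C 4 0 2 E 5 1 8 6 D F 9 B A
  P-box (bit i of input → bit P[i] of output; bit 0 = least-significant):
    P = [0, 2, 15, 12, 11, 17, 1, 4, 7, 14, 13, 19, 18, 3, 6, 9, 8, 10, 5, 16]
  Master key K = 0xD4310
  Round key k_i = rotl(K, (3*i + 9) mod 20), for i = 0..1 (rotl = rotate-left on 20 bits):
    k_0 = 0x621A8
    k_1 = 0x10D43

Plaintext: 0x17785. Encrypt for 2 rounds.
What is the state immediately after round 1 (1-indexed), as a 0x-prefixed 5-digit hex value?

s_0 = plaintext = 0x17785
s_1 = Round(s_0, k_0) = 0x20C6C
s_2 = Round(s_1, k_1) = 0xEFDBC

0x20C6C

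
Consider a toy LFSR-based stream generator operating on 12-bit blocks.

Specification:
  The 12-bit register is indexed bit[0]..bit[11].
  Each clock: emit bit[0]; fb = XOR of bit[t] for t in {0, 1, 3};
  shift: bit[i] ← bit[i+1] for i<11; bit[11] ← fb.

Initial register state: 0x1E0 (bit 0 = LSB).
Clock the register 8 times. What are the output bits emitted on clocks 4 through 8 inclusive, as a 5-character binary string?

reg_0 = 0x1E0
clock 1: out=0, reg = 0x0F0
clock 2: out=0, reg = 0x078
clock 3: out=0, reg = 0x83C
clock 4: out=0, reg = 0xC1E
clock 5: out=0, reg = 0x60F
clock 6: out=1, reg = 0xB07
clock 7: out=1, reg = 0x583
clock 8: out=1, reg = 0x2C1

00111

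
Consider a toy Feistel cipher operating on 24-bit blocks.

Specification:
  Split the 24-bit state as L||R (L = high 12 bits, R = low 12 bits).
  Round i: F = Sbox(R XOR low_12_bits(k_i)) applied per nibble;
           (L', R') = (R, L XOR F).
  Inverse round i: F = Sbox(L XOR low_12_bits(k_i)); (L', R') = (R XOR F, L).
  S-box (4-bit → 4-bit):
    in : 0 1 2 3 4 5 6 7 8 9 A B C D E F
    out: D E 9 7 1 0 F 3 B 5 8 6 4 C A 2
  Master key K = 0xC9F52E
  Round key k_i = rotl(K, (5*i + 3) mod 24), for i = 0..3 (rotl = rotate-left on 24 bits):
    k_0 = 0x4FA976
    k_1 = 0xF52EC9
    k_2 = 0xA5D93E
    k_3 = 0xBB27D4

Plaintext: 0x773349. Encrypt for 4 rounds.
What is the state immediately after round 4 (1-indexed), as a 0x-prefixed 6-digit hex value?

s_0 = plaintext = 0x773349
s_1 = Round(s_0, k_0) = 0x349F01
s_2 = Round(s_1, k_1) = 0xF01D02
s_3 = Round(s_2, k_2) = 0xD02E75
s_4 = Round(s_3, k_3) = 0xE7588C

0xE7588C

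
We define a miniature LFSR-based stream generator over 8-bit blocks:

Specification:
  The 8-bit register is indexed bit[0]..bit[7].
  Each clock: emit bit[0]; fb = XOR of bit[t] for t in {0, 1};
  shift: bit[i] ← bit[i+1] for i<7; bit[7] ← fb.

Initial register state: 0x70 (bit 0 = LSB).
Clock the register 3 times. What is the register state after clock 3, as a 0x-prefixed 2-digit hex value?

reg_0 = 0x70
clock 1: out=0, reg = 0x38
clock 2: out=0, reg = 0x1C
clock 3: out=0, reg = 0x0E

0x0E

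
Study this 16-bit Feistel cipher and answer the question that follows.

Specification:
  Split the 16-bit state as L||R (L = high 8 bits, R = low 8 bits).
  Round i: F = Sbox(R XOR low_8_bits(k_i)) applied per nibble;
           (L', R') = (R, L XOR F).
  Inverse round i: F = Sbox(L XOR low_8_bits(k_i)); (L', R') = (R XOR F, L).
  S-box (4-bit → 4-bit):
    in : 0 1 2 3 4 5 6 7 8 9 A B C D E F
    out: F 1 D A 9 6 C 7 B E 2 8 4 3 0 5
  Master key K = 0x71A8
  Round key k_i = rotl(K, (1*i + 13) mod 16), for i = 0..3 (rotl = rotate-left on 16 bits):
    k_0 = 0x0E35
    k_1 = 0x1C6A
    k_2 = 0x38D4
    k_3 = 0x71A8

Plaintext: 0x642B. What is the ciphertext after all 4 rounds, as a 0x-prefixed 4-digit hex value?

0x7105

s_0 = plaintext = 0x642B
s_1 = Round(s_0, k_0) = 0x2B74
s_2 = Round(s_1, k_1) = 0x743B
s_3 = Round(s_2, k_2) = 0x3B71
s_4 = Round(s_3, k_3) = 0x7105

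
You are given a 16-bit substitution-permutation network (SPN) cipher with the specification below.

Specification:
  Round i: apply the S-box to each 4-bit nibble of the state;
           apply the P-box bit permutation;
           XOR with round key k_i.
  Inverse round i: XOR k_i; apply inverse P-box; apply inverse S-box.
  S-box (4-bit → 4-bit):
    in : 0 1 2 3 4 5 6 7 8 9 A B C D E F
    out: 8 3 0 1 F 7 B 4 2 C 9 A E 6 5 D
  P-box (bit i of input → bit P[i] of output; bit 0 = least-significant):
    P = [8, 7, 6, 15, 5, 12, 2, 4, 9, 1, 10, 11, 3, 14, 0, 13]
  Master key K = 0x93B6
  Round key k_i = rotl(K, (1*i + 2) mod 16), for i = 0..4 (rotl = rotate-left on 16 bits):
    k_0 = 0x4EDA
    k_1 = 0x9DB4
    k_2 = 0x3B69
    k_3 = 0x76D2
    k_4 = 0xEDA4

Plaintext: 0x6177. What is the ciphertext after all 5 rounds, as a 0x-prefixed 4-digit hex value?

0xCAE2

s_0 = plaintext = 0x6177
s_1 = Round(s_0, k_0) = 0x2C94
s_2 = Round(s_1, k_1) = 0x1062
s_3 = Round(s_2, k_2) = 0x6351
s_4 = Round(s_3, k_3) = 0x057E
s_5 = Round(s_4, k_4) = 0xCAE2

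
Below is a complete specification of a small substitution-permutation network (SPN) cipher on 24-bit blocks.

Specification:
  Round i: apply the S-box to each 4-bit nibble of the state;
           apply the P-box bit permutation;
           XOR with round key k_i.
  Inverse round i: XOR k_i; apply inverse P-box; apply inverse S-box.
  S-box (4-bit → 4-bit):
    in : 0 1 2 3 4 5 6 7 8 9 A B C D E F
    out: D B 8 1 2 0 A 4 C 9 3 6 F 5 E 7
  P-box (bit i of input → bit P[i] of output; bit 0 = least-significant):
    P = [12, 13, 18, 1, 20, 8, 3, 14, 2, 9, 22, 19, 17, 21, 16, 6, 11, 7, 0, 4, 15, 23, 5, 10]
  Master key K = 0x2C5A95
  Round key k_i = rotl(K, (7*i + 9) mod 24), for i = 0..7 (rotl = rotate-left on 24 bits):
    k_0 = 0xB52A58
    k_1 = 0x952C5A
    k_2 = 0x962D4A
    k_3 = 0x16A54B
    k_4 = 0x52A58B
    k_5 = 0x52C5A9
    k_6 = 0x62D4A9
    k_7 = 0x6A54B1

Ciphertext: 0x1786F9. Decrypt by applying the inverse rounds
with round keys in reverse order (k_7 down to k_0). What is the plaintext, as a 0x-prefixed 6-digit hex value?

s_0 = ciphertext = 0x1786F9
s_1 = InvRound(s_0, k_7) = 0x35EE0D
s_2 = InvRound(s_1, k_6) = 0x7ADF3F
s_3 = InvRound(s_2, k_5) = 0x514159
s_4 = InvRound(s_3, k_4) = 0x960526
s_5 = InvRound(s_4, k_3) = 0xF72374
s_6 = InvRound(s_5, k_2) = 0x89BF72
s_7 = InvRound(s_6, k_1) = 0xD556FD
s_8 = InvRound(s_7, k_0) = 0x8F4D2A

0x8F4D2A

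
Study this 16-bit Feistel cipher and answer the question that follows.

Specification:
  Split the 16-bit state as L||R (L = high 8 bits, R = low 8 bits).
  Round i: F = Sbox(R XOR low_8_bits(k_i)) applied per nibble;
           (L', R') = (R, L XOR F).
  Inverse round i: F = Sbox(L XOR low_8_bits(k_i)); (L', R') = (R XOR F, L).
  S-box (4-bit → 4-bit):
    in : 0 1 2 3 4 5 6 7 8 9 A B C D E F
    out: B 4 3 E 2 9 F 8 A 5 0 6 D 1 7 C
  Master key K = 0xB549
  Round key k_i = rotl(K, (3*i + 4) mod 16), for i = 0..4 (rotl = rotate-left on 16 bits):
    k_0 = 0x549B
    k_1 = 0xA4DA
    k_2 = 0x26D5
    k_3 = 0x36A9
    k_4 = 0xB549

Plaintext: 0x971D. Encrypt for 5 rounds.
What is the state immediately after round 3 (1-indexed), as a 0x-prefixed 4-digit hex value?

0x6E5E

s_0 = plaintext = 0x971D
s_1 = Round(s_0, k_0) = 0x1D38
s_2 = Round(s_1, k_1) = 0x386E
s_3 = Round(s_2, k_2) = 0x6E5E
s_4 = Round(s_3, k_3) = 0x5EA6
s_5 = Round(s_4, k_4) = 0xA622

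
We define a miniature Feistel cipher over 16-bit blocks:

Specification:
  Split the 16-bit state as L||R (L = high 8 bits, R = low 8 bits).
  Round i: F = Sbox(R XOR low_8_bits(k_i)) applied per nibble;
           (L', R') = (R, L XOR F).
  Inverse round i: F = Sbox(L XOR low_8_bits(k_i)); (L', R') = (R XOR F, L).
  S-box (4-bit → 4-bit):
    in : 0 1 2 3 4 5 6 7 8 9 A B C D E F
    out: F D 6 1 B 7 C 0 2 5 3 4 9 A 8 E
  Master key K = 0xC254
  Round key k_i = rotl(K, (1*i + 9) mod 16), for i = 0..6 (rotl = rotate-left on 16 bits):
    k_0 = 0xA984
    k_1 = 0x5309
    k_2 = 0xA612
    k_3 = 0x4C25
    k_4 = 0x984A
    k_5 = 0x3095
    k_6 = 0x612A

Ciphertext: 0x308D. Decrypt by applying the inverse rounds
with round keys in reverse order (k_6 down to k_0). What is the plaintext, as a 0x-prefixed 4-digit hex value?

s_0 = ciphertext = 0x308D
s_1 = InvRound(s_0, k_6) = 0x5E30
s_2 = InvRound(s_1, k_5) = 0xA45E
s_3 = InvRound(s_2, k_4) = 0xD6A4
s_4 = InvRound(s_3, k_3) = 0x45D6
s_5 = InvRound(s_4, k_2) = 0xA645
s_6 = InvRound(s_5, k_1) = 0x7BA6
s_7 = InvRound(s_6, k_0) = 0x487B

0x487B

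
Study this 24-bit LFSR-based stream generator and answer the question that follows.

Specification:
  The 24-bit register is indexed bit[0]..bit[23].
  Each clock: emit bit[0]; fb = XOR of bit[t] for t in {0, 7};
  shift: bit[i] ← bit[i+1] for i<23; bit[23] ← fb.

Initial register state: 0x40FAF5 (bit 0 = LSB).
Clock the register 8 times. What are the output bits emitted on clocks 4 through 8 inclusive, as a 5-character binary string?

01111

reg_0 = 0x40FAF5
clock 1: out=1, reg = 0x207D7A
clock 2: out=0, reg = 0x103EBD
clock 3: out=1, reg = 0x081F5E
clock 4: out=0, reg = 0x040FAF
clock 5: out=1, reg = 0x0207D7
clock 6: out=1, reg = 0x0103EB
clock 7: out=1, reg = 0x0081F5
clock 8: out=1, reg = 0x0040FA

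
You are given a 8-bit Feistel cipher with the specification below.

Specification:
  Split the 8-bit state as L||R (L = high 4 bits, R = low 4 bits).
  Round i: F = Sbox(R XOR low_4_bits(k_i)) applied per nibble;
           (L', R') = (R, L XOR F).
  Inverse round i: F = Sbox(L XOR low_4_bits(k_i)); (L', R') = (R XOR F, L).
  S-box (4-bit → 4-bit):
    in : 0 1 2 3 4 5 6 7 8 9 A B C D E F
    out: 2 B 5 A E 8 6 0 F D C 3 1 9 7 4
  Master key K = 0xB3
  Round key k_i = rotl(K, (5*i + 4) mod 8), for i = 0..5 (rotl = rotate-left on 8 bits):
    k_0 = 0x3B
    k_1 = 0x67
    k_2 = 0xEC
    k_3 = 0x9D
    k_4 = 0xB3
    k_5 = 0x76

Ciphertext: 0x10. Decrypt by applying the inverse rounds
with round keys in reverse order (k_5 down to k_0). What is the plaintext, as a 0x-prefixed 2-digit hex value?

0x34

s_0 = ciphertext = 0x10
s_1 = InvRound(s_0, k_5) = 0x01
s_2 = InvRound(s_1, k_4) = 0xB0
s_3 = InvRound(s_2, k_3) = 0x6B
s_4 = InvRound(s_3, k_2) = 0x76
s_5 = InvRound(s_4, k_1) = 0x47
s_6 = InvRound(s_5, k_0) = 0x34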